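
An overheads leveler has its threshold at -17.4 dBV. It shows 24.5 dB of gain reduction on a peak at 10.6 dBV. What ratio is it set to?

8:1

Input overshoot = 10.6 − (-17.4) = 28 dB.
Output overshoot = 28 − 24.5 = 3.5 dB.
Ratio = input overshoot / output overshoot = 28 / 3.5 = 8.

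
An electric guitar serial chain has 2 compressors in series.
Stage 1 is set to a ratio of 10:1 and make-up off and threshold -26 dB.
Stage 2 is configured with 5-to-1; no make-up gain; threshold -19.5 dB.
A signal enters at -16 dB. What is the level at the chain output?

-25 dB

Stage 1: overshoot 10 dB → 10/10 = 1 dB → -25 dB.
Stage 2: below threshold (-25 ≤ -19.5); passes unchanged; output -25 dB.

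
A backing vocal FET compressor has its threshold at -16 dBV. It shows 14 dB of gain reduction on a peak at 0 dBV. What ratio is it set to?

8:1

Input overshoot = 0 − (-16) = 16 dB.
Output overshoot = 16 − 14 = 2 dB.
Ratio = input overshoot / output overshoot = 16 / 2 = 8.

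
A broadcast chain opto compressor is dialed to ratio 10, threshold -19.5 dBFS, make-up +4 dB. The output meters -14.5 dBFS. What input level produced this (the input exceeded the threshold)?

Before make-up, the level was -14.5 − 4 = -18.5 dBFS.
The compressed level sits -18.5 − (-19.5) = 1 dB over threshold.
Input overshoot = R × output overshoot = 10 dB → input = -19.5 + 10 = -9.5 dBFS.

-9.5 dBFS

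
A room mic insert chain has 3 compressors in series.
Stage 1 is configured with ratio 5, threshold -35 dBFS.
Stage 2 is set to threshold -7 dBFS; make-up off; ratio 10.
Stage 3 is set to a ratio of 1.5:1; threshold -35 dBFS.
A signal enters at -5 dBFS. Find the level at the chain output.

-31 dBFS

Stage 1: -5 dBFS is 30 dB over -35 dBFS; at 5:1 that becomes 6 dB over, giving -29 dBFS.
Stage 2: -29 dBFS ≤ -7 dBFS, so stage 2 doesn't engage; output -29 dBFS.
Stage 3: overshoot 6 dB → 6/1.5 = 4 dB → -31 dBFS.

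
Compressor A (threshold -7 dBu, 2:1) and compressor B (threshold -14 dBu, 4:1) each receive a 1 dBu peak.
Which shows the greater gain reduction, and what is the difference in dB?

A: overshoot 8 dB → output overshoot 4 dB → GR 4 dB.
B: overshoot 15 dB → output overshoot 3.75 dB → GR 11.25 dB.
B reduces 7.25 dB more.

B, by 7.25 dB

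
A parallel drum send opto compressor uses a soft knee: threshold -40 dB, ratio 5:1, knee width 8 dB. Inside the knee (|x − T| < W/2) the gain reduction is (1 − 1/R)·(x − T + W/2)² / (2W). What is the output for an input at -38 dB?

x − T + W/2 = -38 − (-40) + 4 = 6.
GR = (1 − 1/5) × 6² / 16 = 0.8 × 36 / 16 = 1.8 dB.
Output = -38 − 1.8 = -39.8 dB.

-39.8 dB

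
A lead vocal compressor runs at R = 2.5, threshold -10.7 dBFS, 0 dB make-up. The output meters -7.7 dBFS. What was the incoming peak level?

The compressed level sits -7.7 − (-10.7) = 3 dB over threshold.
Before 2.5:1 compression the overshoot was 3 × 2.5 = 7.5 dB, so input = -10.7 + 7.5 = -3.2 dBFS.

-3.2 dBFS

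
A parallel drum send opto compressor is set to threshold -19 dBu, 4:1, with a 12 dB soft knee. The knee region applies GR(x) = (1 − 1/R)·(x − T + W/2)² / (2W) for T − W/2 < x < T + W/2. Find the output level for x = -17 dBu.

x − T + W/2 = -17 − (-19) + 6 = 8.
GR = (1 − 1/4) × 8² / 24 = 0.75 × 64 / 24 = 2 dB.
Output = -17 − 2 = -19 dBu.

-19 dBu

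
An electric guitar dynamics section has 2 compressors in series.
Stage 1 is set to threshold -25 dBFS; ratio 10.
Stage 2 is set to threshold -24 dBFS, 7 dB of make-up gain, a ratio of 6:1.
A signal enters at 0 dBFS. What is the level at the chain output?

Stage 1: overshoot 25 dB → 25/10 = 2.5 dB → -22.5 dBFS.
Stage 2: overshoot 1.5 dB → 1.5/6 = 0.25 dB → -23.75 dBFS; +7 dB make-up → -16.75 dBFS.

-16.75 dBFS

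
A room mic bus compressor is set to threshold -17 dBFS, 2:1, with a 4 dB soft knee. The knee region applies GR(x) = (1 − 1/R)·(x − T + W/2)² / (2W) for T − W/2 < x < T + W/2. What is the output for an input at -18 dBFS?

-18.0625 dBFS

x − T + W/2 = -18 − (-17) + 2 = 1.
GR = (1 − 1/2) × 1² / 8 = 0.5 × 1 / 8 = 0.0625 dB.
Output = -18 − 0.0625 = -18.0625 dBFS.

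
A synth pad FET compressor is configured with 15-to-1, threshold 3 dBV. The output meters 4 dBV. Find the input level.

Post-compression overshoot = 4 − 3 = 1 dB.
Before 15:1 compression the overshoot was 1 × 15 = 15 dB, so input = 3 + 15 = 18 dBV.

18 dBV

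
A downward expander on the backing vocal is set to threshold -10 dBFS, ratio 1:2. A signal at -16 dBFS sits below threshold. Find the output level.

-22 dBFS

The input is 6 dB below the -10 dBFS threshold.
A 1:2 expander multiplies undershoot by 2: 6 × 2 = 12 dB below threshold.
Output = -10 − 12 = -22 dBFS.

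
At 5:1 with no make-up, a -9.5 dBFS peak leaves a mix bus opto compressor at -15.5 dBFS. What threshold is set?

Gain reduction = -9.5 − (-15.5) = 6 dB; output overshoot = GR / (R − 1) = 6 / 4 = 1.5 dB.
Threshold = output − output overshoot = -15.5 − 1.5 = -17 dBFS.

-17 dBFS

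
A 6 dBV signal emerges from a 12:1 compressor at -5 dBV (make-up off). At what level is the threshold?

Input is 12 dB above T (since output overshoot × R = input overshoot: (-5 − T)·12 = 6 − T gives T = -6 dBV).
Check: -6 + (6 − (-6))/12 = -6 + 1 = -5 dBV. ✓

-6 dBV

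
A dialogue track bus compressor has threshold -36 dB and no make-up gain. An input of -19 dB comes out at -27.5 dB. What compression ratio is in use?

Input overshoot = -19 − (-36) = 17 dB; output overshoot = -27.5 − (-36) = 8.5 dB.
Ratio = 17 / 8.5 = 2.

2:1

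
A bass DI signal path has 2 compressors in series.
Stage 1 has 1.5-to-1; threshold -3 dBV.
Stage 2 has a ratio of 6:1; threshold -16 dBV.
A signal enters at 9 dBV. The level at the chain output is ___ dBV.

-12.5 dBV

Stage 1: overshoot 12 dB → 12/1.5 = 8 dB → 5 dBV.
Stage 2: 5 dBV is 21 dB over -16 dBV; at 6:1 that becomes 3.5 dB over, giving -12.5 dBV.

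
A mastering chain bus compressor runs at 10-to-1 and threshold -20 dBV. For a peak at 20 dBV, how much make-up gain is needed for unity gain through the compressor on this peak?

36 dB

The peak compresses to -20 + 40/10 = -16 dBV.
To reach 20 dBV requires 20 − (-16) = 36 dB of make-up.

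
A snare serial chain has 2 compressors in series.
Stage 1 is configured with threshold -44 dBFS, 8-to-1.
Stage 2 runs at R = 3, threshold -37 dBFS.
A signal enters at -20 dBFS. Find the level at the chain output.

-41 dBFS

Stage 1: -20 dBFS is 24 dB over -44 dBFS; at 8:1 that becomes 3 dB over, giving -41 dBFS.
Stage 2: below threshold (-41 ≤ -37); passes unchanged; output -41 dBFS.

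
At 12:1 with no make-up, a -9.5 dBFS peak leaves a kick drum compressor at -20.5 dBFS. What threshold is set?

-21.5 dBFS

Let T be the threshold. Output overshoot = (input overshoot)/R, so -20.5 − T = (-9.5 − T)/12.
12·(-20.5 − T) = -9.5 − T → 11·T = -246 − (-9.5) = -236.5.
T = -236.5/11 = -21.5 dBFS.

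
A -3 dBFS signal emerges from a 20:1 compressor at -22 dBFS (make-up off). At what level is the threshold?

Let T be the threshold. Output overshoot = (input overshoot)/R, so -22 − T = (-3 − T)/20.
20·(-22 − T) = -3 − T → 19·T = -440 − (-3) = -437.
T = -437/19 = -23 dBFS.

-23 dBFS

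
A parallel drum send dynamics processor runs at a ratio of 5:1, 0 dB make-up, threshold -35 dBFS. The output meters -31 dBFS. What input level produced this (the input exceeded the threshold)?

-15 dBFS

The compressed level sits -31 − (-35) = 4 dB over threshold.
Before 5:1 compression the overshoot was 4 × 5 = 20 dB, so input = -35 + 20 = -15 dBFS.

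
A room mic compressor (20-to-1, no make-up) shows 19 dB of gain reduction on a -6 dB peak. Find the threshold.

-26 dB

Let T be the threshold. Output overshoot = (input overshoot)/R, so -25 − T = (-6 − T)/20.
20·(-25 − T) = -6 − T → 19·T = -500 − (-6) = -494.
T = -494/19 = -26 dB.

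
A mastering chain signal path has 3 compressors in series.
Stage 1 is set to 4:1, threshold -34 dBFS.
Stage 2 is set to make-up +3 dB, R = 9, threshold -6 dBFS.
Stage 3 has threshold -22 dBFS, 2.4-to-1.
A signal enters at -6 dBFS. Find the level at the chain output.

Stage 1: -6 dBFS is 28 dB over -34 dBFS; at 4:1 that becomes 7 dB over, giving -27 dBFS.
Stage 2: -27 dBFS is at or below the -6 dBFS threshold — no compression; make-up brings it to -24 dBFS.
Stage 3: -24 dBFS is at or below the -22 dBFS threshold — no compression; output -24 dBFS.

-24 dBFS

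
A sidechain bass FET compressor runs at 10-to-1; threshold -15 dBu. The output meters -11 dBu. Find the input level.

That's 4 dB above the -15 dBu threshold.
Undo the ratio: input overshoot = 4 × 10 = 40 dB, giving input = 25 dBu.

25 dBu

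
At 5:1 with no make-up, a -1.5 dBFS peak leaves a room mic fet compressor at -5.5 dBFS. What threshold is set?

Input is 5 dB above T (since output overshoot × R = input overshoot: (-5.5 − T)·5 = -1.5 − T gives T = -6.5 dBFS).
Check: -6.5 + (-1.5 − (-6.5))/5 = -6.5 + 1 = -5.5 dBFS. ✓

-6.5 dBFS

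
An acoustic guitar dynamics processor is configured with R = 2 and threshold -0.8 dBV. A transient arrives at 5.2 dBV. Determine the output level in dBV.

2.2 dBV

The input is 6 dB above the -0.8 dBV threshold.
The 6 dB excess becomes 3 dB after 2:1 reduction.
That puts the output at 2.2 dBV.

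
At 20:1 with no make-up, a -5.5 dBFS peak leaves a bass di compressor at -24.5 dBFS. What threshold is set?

-25.5 dBFS

Gain reduction = -5.5 − (-24.5) = 19 dB; output overshoot = GR / (R − 1) = 19 / 19 = 1 dB.
Threshold = output − output overshoot = -24.5 − 1 = -25.5 dBFS.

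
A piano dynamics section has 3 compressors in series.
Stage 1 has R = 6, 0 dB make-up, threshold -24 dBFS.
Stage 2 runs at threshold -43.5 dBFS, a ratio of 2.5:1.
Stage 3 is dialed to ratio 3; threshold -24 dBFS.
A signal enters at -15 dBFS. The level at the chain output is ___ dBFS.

-35.1 dBFS

Stage 1: 9 dB above -24 dBFS, reduced 6:1 to 1.5 dB above → -22.5 dBFS.
Stage 2: -22.5 dBFS is 21 dB over -43.5 dBFS; at 2.5:1 that becomes 8.4 dB over, giving -35.1 dBFS.
Stage 3: -35.1 dBFS ≤ -24 dBFS, so stage 3 doesn't engage; output -35.1 dBFS.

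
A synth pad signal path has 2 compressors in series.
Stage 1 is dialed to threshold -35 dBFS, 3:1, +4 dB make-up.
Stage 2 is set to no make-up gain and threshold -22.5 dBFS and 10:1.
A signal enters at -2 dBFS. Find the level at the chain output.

Stage 1: overshoot 33 dB → 33/3 = 11 dB → -24 dBFS; +4 dB make-up → -20 dBFS.
Stage 2: -20 dBFS is 2.5 dB over -22.5 dBFS; at 10:1 that becomes 0.25 dB over, giving -22.25 dBFS.

-22.25 dBFS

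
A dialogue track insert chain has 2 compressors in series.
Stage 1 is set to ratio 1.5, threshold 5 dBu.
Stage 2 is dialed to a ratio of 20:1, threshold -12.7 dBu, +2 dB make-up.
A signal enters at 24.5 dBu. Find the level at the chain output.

Stage 1: 24.5 dBu is 19.5 dB over 5 dBu; at 1.5:1 that becomes 13 dB over, giving 18 dBu.
Stage 2: 18 dBu is 30.7 dB over -12.7 dBu; at 20:1 that becomes 1.535 dB over, giving -11.165 dBu; +2 dB make-up → -9.165 dBu.

-9.165 dBu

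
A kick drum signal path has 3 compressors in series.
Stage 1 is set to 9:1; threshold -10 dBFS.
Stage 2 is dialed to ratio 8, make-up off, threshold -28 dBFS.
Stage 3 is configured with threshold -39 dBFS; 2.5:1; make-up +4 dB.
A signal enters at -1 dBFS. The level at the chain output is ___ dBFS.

-29.65 dBFS

Stage 1: -1 dBFS is 9 dB over -10 dBFS; at 9:1 that becomes 1 dB over, giving -9 dBFS.
Stage 2: overshoot 19 dB → 19/8 = 2.375 dB → -25.625 dBFS.
Stage 3: overshoot 13.375 dB → 13.375/2.5 = 5.35 dB → -33.65 dBFS; +4 dB make-up → -29.65 dBFS.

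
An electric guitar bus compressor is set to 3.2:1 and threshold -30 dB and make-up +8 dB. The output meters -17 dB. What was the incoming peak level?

-14 dB

Stripping the +8 dB make-up gives -25 dB at the gain stage.
That's 5 dB above the -30 dB threshold.
Undo the ratio: input overshoot = 5 × 3.2 = 16 dB, giving input = -14 dB.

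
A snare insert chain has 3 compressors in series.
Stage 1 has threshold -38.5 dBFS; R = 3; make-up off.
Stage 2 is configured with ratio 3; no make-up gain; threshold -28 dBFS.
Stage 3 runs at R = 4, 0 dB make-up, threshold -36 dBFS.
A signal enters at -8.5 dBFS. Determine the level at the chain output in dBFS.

-34.125 dBFS

Stage 1: -8.5 dBFS is 30 dB over -38.5 dBFS; at 3:1 that becomes 10 dB over, giving -28.5 dBFS.
Stage 2: -28.5 dBFS ≤ -28 dBFS, so stage 2 doesn't engage; output -28.5 dBFS.
Stage 3: 7.5 dB above -36 dBFS, reduced 4:1 to 1.875 dB above → -34.125 dBFS.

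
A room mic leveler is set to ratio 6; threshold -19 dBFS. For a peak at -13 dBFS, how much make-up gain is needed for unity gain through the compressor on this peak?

Overshoot 6 dB → 6/6 = 1 dB after compression, so the compressed level is -19 + 1 = -18 dBFS.
Make-up = target − compressed = -13 − (-18) = 5 dB.

5 dB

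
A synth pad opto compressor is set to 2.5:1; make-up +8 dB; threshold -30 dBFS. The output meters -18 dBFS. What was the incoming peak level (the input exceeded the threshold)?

-20 dBFS

Stripping the +8 dB make-up gives -26 dBFS at the gain stage.
Post-compression overshoot = -26 − (-30) = 4 dB.
Before 2.5:1 compression the overshoot was 4 × 2.5 = 10 dB, so input = -30 + 10 = -20 dBFS.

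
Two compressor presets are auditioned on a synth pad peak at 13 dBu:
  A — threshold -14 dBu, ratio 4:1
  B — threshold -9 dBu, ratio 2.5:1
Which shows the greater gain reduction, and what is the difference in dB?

A, by 7.05 dB

A: overshoot 27 dB → output overshoot 6.75 dB → GR 20.25 dB.
B: overshoot 22 dB → output overshoot 8.8 dB → GR 13.2 dB.
A applies 7.05 dB more gain reduction.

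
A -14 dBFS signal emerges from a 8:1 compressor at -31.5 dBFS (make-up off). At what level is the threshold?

Input is 20 dB above T (since output overshoot × R = input overshoot: (-31.5 − T)·8 = -14 − T gives T = -34 dBFS).
Check: -34 + (-14 − (-34))/8 = -34 + 2.5 = -31.5 dBFS. ✓

-34 dBFS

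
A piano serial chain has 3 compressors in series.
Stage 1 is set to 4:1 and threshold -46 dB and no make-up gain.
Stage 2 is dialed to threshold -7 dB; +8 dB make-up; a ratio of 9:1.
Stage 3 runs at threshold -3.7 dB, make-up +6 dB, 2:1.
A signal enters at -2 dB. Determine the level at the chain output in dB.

-21 dB

Stage 1: overshoot 44 dB → 44/4 = 11 dB → -35 dB.
Stage 2: -35 dB ≤ -7 dB, so stage 2 doesn't engage; make-up brings it to -27 dB.
Stage 3: -27 dB ≤ -3.7 dB, so stage 3 doesn't engage; make-up brings it to -21 dB.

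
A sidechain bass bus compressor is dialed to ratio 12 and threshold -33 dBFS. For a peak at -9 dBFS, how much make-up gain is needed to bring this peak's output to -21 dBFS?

10 dB

The peak compresses to -33 + 24/12 = -31 dBFS.
To reach -21 dBFS requires -21 − (-31) = 10 dB of make-up.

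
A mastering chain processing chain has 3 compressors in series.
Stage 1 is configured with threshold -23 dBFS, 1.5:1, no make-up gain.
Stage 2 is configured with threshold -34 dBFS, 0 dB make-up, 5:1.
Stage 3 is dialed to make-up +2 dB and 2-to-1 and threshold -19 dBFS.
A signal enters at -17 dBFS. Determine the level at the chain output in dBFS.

-29 dBFS

Stage 1: -17 dBFS is 6 dB over -23 dBFS; at 1.5:1 that becomes 4 dB over, giving -19 dBFS.
Stage 2: -19 dBFS is 15 dB over -34 dBFS; at 5:1 that becomes 3 dB over, giving -31 dBFS.
Stage 3: -31 dBFS ≤ -19 dBFS, so stage 3 doesn't engage; make-up brings it to -29 dBFS.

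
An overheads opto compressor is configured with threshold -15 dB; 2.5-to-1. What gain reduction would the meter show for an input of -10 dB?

-10 dB exceeds the threshold by 5 dB.
At 2.5:1, output sits 5/2.5 = 2 dB above threshold.
Gain reduction = 5 − 2 = 3 dB.

3 dB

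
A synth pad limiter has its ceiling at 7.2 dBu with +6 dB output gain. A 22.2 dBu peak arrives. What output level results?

13.2 dBu

A brickwall limiter is an ∞:1 compressor: any input above the ceiling is clamped to 7.2 dBu.
Output gain then adds 6 dB: 7.2 + 6 = 13.2 dBu.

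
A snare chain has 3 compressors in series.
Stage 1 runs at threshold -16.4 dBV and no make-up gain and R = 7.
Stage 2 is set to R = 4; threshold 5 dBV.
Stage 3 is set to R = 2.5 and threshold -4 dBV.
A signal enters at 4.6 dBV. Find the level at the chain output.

-13.4 dBV

Stage 1: overshoot 21 dB → 21/7 = 3 dB → -13.4 dBV.
Stage 2: -13.4 dBV ≤ 5 dBV, so stage 2 doesn't engage; output -13.4 dBV.
Stage 3: -13.4 dBV is at or below the -4 dBV threshold — no compression; output -13.4 dBV.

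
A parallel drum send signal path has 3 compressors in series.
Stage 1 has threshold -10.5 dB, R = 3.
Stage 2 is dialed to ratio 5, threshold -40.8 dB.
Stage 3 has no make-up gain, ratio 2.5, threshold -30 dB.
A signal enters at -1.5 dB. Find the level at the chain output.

Stage 1: -1.5 dB is 9 dB over -10.5 dB; at 3:1 that becomes 3 dB over, giving -7.5 dB.
Stage 2: -7.5 dB is 33.3 dB over -40.8 dB; at 5:1 that becomes 6.66 dB over, giving -34.14 dB.
Stage 3: -34.14 dB is at or below the -30 dB threshold — no compression; output -34.14 dB.

-34.14 dB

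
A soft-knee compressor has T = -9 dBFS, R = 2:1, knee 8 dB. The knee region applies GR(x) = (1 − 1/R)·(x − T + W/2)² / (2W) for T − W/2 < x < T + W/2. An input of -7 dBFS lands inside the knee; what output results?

x − T + W/2 = -7 − (-9) + 4 = 6.
GR = (1 − 1/2) × 6² / 16 = 0.5 × 36 / 16 = 1.125 dB.
Output = -7 − 1.125 = -8.125 dBFS.

-8.125 dBFS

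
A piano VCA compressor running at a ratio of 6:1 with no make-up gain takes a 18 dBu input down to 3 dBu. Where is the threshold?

Let T be the threshold. Output overshoot = (input overshoot)/R, so 3 − T = (18 − T)/6.
6·(3 − T) = 18 − T → 5·T = 18 − 18 = 0.
T = 0/5 = 0 dBu.

0 dBu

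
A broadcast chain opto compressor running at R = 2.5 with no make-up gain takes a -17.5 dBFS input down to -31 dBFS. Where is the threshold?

-40 dBFS

Input is 22.5 dB above T (since output overshoot × R = input overshoot: (-31 − T)·2.5 = -17.5 − T gives T = -40 dBFS).
Check: -40 + (-17.5 − (-40))/2.5 = -40 + 9 = -31 dBFS. ✓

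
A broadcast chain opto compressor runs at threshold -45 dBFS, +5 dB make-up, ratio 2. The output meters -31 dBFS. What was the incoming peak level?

-27 dBFS

Stripping the +5 dB make-up gives -36 dBFS at the gain stage.
Post-compression overshoot = -36 − (-45) = 9 dB.
Before 2:1 compression the overshoot was 9 × 2 = 18 dB, so input = -45 + 18 = -27 dBFS.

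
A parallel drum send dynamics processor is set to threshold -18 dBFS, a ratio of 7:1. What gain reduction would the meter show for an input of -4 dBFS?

Overshoot = -4 − (-18) = 14 dB.
After 7:1 compression the overshoot becomes 14/7 = 2 dB.
GR = overshoot in − overshoot out = 14 − 2 = 12 dB.

12 dB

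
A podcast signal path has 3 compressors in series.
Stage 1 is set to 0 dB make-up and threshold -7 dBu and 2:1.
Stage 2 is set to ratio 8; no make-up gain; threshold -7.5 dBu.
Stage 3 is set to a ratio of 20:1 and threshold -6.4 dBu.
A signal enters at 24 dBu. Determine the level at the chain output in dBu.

Stage 1: 31 dB above -7 dBu, reduced 2:1 to 15.5 dB above → 8.5 dBu.
Stage 2: overshoot 16 dB → 16/8 = 2 dB → -5.5 dBu.
Stage 3: overshoot 0.9 dB → 0.9/20 = 0.045 dB → -6.355 dBu.

-6.355 dBu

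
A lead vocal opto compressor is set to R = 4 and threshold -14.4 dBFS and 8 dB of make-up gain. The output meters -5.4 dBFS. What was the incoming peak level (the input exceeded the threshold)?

-10.4 dBFS

Stripping the +8 dB make-up gives -13.4 dBFS at the gain stage.
The compressed level sits -13.4 − (-14.4) = 1 dB over threshold.
Before 4:1 compression the overshoot was 1 × 4 = 4 dB, so input = -14.4 + 4 = -10.4 dBFS.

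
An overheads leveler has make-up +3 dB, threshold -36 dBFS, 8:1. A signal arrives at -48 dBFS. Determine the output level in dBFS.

-48 dBFS is 12 dB below the -36 dBFS threshold, so no gain reduction is applied.
Make-up gain adds 3 dB: -48 + 3 = -45 dBFS.

-45 dBFS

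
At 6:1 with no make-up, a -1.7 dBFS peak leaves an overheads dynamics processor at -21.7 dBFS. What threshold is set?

-25.7 dBFS

Gain reduction = -1.7 − (-21.7) = 20 dB; output overshoot = GR / (R − 1) = 20 / 5 = 4 dB.
Threshold = output − output overshoot = -21.7 − 4 = -25.7 dBFS.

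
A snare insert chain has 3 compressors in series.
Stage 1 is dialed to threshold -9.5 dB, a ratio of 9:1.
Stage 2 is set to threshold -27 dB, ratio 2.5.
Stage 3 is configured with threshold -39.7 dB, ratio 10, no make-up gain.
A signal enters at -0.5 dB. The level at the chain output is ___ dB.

Stage 1: 9 dB above -9.5 dB, reduced 9:1 to 1 dB above → -8.5 dB.
Stage 2: -8.5 dB is 18.5 dB over -27 dB; at 2.5:1 that becomes 7.4 dB over, giving -19.6 dB.
Stage 3: -19.6 dB is 20.1 dB over -39.7 dB; at 10:1 that becomes 2.01 dB over, giving -37.69 dB.

-37.69 dB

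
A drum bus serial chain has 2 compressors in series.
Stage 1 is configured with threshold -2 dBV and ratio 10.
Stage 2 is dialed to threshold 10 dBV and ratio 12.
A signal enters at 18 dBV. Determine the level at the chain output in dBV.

Stage 1: 18 dBV is 20 dB over -2 dBV; at 10:1 that becomes 2 dB over, giving 0 dBV.
Stage 2: 0 dBV is at or below the 10 dBV threshold — no compression; output 0 dBV.

0 dBV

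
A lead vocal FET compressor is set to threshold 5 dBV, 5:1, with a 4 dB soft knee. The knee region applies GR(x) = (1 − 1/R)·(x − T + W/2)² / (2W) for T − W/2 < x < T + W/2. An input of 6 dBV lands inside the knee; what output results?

5.1 dBV

x − T + W/2 = 6 − 5 + 2 = 3.
GR = (1 − 1/5) × 3² / 8 = 0.8 × 9 / 8 = 0.9 dB.
Output = 6 − 0.9 = 5.1 dBV.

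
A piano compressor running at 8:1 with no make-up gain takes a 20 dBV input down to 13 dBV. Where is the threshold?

Let T be the threshold. Output overshoot = (input overshoot)/R, so 13 − T = (20 − T)/8.
8·(13 − T) = 20 − T → 7·T = 104 − 20 = 84.
T = 84/7 = 12 dBV.

12 dBV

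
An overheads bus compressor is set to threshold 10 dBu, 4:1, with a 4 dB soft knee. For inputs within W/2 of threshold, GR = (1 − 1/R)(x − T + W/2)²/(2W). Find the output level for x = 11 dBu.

10.15625 dBu

x − T + W/2 = 11 − 10 + 2 = 3.
GR = (1 − 1/4) × 3² / 8 = 0.75 × 9 / 8 = 0.84375 dB.
Output = 11 − 0.84375 = 10.15625 dBu.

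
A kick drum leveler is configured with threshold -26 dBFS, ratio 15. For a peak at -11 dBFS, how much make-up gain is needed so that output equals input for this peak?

14 dB

Without make-up, output = threshold + overshoot/15 = -26 + 1 = -25 dBFS.
Gap to target: 14 dB.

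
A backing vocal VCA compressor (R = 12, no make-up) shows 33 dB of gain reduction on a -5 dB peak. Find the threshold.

-41 dB

Let T be the threshold. Output overshoot = (input overshoot)/R, so -38 − T = (-5 − T)/12.
12·(-38 − T) = -5 − T → 11·T = -456 − (-5) = -451.
T = -451/11 = -41 dB.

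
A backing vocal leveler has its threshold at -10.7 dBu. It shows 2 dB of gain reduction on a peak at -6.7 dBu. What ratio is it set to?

Input overshoot = -6.7 − (-10.7) = 4 dB.
Output overshoot = 4 − 2 = 2 dB.
Ratio = input overshoot / output overshoot = 4 / 2 = 2.

2:1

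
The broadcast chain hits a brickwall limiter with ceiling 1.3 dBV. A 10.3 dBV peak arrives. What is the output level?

At ∞:1, everything above 1.3 dBV is held at the ceiling.

1.3 dBV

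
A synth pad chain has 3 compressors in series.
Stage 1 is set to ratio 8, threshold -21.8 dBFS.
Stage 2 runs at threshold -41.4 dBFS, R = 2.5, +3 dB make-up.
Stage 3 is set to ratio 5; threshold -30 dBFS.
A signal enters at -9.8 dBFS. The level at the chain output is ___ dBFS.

Stage 1: 12 dB above -21.8 dBFS, reduced 8:1 to 1.5 dB above → -20.3 dBFS.
Stage 2: 21.1 dB above -41.4 dBFS, reduced 2.5:1 to 8.44 dB above → -32.96 dBFS; +3 dB make-up → -29.96 dBFS.
Stage 3: overshoot 0.04 dB → 0.04/5 = 0.008 dB → -29.992 dBFS.

-29.992 dBFS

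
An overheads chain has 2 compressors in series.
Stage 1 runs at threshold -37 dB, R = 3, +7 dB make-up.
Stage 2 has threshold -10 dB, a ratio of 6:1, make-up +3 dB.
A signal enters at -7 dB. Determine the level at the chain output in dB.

Stage 1: -7 dB is 30 dB over -37 dB; at 3:1 that becomes 10 dB over, giving -27 dB; +7 dB make-up → -20 dB.
Stage 2: below threshold (-20 ≤ -10); passes unchanged; make-up brings it to -17 dB.

-17 dB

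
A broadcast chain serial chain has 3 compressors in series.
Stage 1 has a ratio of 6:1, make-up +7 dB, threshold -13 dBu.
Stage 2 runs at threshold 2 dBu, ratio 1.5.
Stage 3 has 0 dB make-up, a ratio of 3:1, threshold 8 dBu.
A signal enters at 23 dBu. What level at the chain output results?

Stage 1: 36 dB above -13 dBu, reduced 6:1 to 6 dB above → -7 dBu; +7 dB make-up → 0 dBu.
Stage 2: 0 dBu ≤ 2 dBu, so stage 2 doesn't engage; output 0 dBu.
Stage 3: 0 dBu is at or below the 8 dBu threshold — no compression; output 0 dBu.

0 dBu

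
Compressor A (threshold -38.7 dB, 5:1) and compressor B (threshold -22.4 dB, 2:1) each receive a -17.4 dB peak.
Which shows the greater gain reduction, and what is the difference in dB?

A, by 14.54 dB

A: GR = 21.3 − 21.3/5 = 17.04 dB.
B: GR = 5 − 5/2 = 2.5 dB.
A applies 14.54 dB more gain reduction.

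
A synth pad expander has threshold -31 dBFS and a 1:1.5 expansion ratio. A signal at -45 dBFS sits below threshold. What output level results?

-52 dBFS

Below threshold, a 1:1.5 expander applies gain = (1.5−1)×(T − x) of attenuation.
(1.5−1) × 14 = 7 dB, so output = -45 − 7 = -52 dBFS.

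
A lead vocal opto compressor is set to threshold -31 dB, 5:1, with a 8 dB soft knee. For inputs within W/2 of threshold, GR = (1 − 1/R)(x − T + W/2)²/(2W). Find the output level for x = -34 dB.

x − T + W/2 = -34 − (-31) + 4 = 1.
GR = (1 − 1/5) × 1² / 16 = 0.8 × 1 / 16 = 0.05 dB.
Output = -34 − 0.05 = -34.05 dB.

-34.05 dB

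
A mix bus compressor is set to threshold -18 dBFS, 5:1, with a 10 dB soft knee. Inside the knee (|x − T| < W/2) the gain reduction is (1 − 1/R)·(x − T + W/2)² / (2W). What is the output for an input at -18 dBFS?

-19 dBFS

x − T + W/2 = -18 − (-18) + 5 = 5.
GR = (1 − 1/5) × 5² / 20 = 0.8 × 25 / 20 = 1 dB.
Output = -18 − 1 = -19 dBFS.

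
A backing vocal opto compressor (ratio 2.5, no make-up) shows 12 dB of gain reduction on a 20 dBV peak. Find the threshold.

Input is 20 dB above T (since output overshoot × R = input overshoot: (8 − T)·2.5 = 20 − T gives T = 0 dBV).
Check: 0 + (20 − 0)/2.5 = 0 + 8 = 8 dBV. ✓

0 dBV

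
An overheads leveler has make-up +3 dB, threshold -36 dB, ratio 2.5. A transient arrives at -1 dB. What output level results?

The input is 35 dB above the -36 dB threshold.
At 2.5:1 the overshoot is divided by 2.5, leaving 14 dB above threshold.
That puts the output at -22 dB; make-up adds 3 dB, giving -19 dB.

-19 dB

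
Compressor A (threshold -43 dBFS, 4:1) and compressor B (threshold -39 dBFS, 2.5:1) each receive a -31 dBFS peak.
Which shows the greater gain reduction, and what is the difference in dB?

A: overshoot 12 dB → output overshoot 3 dB → GR 9 dB.
B: overshoot 8 dB → output overshoot 3.2 dB → GR 4.8 dB.
A reduces 4.2 dB more.

A, by 4.2 dB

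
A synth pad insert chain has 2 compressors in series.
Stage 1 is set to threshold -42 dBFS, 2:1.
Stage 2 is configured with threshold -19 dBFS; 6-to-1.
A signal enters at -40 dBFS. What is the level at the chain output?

Stage 1: 2 dB above -42 dBFS, reduced 2:1 to 1 dB above → -41 dBFS.
Stage 2: -41 dBFS is at or below the -19 dBFS threshold — no compression; output -41 dBFS.

-41 dBFS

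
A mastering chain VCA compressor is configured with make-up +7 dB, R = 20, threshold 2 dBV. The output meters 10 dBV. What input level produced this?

Stripping the +7 dB make-up gives 3 dBV at the gain stage.
The compressed level sits 3 − 2 = 1 dB over threshold.
Before 20:1 compression the overshoot was 1 × 20 = 20 dB, so input = 2 + 20 = 22 dBV.

22 dBV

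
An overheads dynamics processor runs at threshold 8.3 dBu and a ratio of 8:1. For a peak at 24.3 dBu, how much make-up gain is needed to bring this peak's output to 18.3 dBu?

8 dB

Without make-up, output = threshold + overshoot/8 = 8.3 + 2 = 10.3 dBu.
Gap to target: 8 dB.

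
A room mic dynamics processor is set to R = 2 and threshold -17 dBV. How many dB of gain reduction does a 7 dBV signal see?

Overshoot = 7 − (-17) = 24 dB.
At 2:1, output sits 24/2 = 12 dB above threshold.
So the signal is attenuated by 24 − 12 = 12 dB.

12 dB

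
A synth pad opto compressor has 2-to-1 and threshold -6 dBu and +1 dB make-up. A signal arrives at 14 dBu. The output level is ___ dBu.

Overshoot: 14 − (-6) = 20 dB.
At 2:1 the overshoot is divided by 2, leaving 10 dB above threshold.
That puts the output at 4 dBu; make-up adds 1 dB, giving 5 dBu.

5 dBu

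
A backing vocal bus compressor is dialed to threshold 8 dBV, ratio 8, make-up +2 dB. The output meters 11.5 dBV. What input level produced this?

20 dBV

Remove make-up: 11.5 − 2 = 9.5 dBV.
That's 1.5 dB above the 8 dBV threshold.
Undo the ratio: input overshoot = 1.5 × 8 = 12 dB, giving input = 20 dBV.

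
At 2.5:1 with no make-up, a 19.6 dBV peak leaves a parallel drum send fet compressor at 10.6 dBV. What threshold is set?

4.6 dBV

Let T be the threshold. Output overshoot = (input overshoot)/R, so 10.6 − T = (19.6 − T)/2.5.
2.5·(10.6 − T) = 19.6 − T → 1.5·T = 26.5 − 19.6 = 6.9.
T = 6.9/1.5 = 4.6 dBV.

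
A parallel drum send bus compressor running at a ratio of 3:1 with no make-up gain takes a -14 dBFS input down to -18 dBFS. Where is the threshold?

Let T be the threshold. Output overshoot = (input overshoot)/R, so -18 − T = (-14 − T)/3.
3·(-18 − T) = -14 − T → 2·T = -54 − (-14) = -40.
T = -40/2 = -20 dBFS.

-20 dBFS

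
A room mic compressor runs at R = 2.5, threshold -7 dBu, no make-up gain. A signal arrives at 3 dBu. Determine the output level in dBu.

Overshoot: 3 − (-7) = 10 dB.
At 2.5:1 the overshoot is divided by 2.5, leaving 4 dB above threshold.
That puts the output at -3 dBu.

-3 dBu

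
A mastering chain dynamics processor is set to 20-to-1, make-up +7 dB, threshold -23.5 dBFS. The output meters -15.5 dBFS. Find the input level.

Before make-up, the level was -15.5 − 7 = -22.5 dBFS.
Post-compression overshoot = -22.5 − (-23.5) = 1 dB.
Input overshoot = R × output overshoot = 20 dB → input = -23.5 + 20 = -3.5 dBFS.

-3.5 dBFS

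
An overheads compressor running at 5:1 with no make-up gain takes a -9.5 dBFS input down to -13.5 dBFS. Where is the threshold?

Gain reduction = -9.5 − (-13.5) = 4 dB; output overshoot = GR / (R − 1) = 4 / 4 = 1 dB.
Threshold = output − output overshoot = -13.5 − 1 = -14.5 dBFS.

-14.5 dBFS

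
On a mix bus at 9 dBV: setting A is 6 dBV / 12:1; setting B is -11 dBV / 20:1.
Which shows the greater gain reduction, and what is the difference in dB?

B, by 16.25 dB

A: 3 dB over, compressed to 0.25 dB over, so 2.75 dB of GR.
B: 20 dB over, compressed to 1 dB over, so 19 dB of GR.
B applies 16.25 dB more gain reduction.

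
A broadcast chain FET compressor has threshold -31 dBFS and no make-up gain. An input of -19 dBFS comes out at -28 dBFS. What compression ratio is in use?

Input overshoot = -19 − (-31) = 12 dB; output overshoot = -28 − (-31) = 3 dB.
Ratio = 12 / 3 = 4.

4:1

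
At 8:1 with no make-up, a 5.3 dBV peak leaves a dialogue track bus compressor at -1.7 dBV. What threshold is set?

Gain reduction = 5.3 − (-1.7) = 7 dB; output overshoot = GR / (R − 1) = 7 / 7 = 1 dB.
Threshold = output − output overshoot = -1.7 − 1 = -2.7 dBV.

-2.7 dBV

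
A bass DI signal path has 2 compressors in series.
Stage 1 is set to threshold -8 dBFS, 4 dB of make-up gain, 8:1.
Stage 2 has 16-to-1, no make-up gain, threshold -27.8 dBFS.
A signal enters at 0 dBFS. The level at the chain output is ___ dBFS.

Stage 1: 8 dB above -8 dBFS, reduced 8:1 to 1 dB above → -7 dBFS; +4 dB make-up → -3 dBFS.
Stage 2: 24.8 dB above -27.8 dBFS, reduced 16:1 to 1.55 dB above → -26.25 dBFS.

-26.25 dBFS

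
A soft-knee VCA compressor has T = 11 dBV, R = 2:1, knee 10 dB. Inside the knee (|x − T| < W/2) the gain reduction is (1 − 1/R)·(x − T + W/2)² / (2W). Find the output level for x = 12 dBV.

x − T + W/2 = 12 − 11 + 5 = 6.
GR = (1 − 1/2) × 6² / 20 = 0.5 × 36 / 20 = 0.9 dB.
Output = 12 − 0.9 = 11.1 dBV.

11.1 dBV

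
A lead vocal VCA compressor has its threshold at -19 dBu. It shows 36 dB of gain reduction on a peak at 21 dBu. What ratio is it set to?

10:1

Input overshoot = 21 − (-19) = 40 dB.
Output overshoot = 40 − 36 = 4 dB.
Ratio = input overshoot / output overshoot = 40 / 4 = 10.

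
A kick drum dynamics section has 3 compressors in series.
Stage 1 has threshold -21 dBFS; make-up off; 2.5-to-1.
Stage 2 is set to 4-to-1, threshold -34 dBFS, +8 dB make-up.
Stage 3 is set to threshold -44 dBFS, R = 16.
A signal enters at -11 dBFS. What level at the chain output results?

Stage 1: 10 dB above -21 dBFS, reduced 2.5:1 to 4 dB above → -17 dBFS.
Stage 2: -17 dBFS is 17 dB over -34 dBFS; at 4:1 that becomes 4.25 dB over, giving -29.75 dBFS; +8 dB make-up → -21.75 dBFS.
Stage 3: -21.75 dBFS is 22.25 dB over -44 dBFS; at 16:1 that becomes 1.390625 dB over, giving -42.609375 dBFS.

-42.609375 dBFS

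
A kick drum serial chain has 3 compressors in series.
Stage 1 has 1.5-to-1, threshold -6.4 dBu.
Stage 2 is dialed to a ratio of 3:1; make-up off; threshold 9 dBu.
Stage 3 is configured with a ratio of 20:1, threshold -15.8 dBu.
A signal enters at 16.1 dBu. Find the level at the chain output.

Stage 1: 16.1 dBu is 22.5 dB over -6.4 dBu; at 1.5:1 that becomes 15 dB over, giving 8.6 dBu.
Stage 2: below threshold (8.6 ≤ 9); passes unchanged; output 8.6 dBu.
Stage 3: overshoot 24.4 dB → 24.4/20 = 1.22 dB → -14.58 dBu.

-14.58 dBu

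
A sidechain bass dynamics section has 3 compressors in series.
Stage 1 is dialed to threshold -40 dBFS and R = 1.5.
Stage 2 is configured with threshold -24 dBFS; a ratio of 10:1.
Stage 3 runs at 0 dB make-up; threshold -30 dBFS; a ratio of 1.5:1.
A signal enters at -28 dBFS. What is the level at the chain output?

-32 dBFS

Stage 1: overshoot 12 dB → 12/1.5 = 8 dB → -32 dBFS.
Stage 2: -32 dBFS ≤ -24 dBFS, so stage 2 doesn't engage; output -32 dBFS.
Stage 3: -32 dBFS is at or below the -30 dBFS threshold — no compression; output -32 dBFS.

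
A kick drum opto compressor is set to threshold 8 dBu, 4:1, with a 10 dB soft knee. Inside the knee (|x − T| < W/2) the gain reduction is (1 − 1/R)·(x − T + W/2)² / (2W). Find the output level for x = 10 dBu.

8.1625 dBu

x − T + W/2 = 10 − 8 + 5 = 7.
GR = (1 − 1/4) × 7² / 20 = 0.75 × 49 / 20 = 1.8375 dB.
Output = 10 − 1.8375 = 8.1625 dBu.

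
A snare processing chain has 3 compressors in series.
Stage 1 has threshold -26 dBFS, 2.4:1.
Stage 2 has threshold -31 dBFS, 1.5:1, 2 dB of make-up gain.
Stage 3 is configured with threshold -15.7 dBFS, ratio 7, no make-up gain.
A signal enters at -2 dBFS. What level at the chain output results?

-19 dBFS

Stage 1: overshoot 24 dB → 24/2.4 = 10 dB → -16 dBFS.
Stage 2: overshoot 15 dB → 15/1.5 = 10 dB → -21 dBFS; +2 dB make-up → -19 dBFS.
Stage 3: -19 dBFS ≤ -15.7 dBFS, so stage 3 doesn't engage; output -19 dBFS.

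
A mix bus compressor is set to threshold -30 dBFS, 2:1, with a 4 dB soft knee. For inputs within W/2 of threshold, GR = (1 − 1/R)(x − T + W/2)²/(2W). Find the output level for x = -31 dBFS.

-31.0625 dBFS

x − T + W/2 = -31 − (-30) + 2 = 1.
GR = (1 − 1/2) × 1² / 8 = 0.5 × 1 / 8 = 0.0625 dB.
Output = -31 − 0.0625 = -31.0625 dBFS.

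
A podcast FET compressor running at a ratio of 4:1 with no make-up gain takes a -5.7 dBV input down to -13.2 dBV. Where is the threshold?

-15.7 dBV

Input is 10 dB above T (since output overshoot × R = input overshoot: (-13.2 − T)·4 = -5.7 − T gives T = -15.7 dBV).
Check: -15.7 + (-5.7 − (-15.7))/4 = -15.7 + 2.5 = -13.2 dBV. ✓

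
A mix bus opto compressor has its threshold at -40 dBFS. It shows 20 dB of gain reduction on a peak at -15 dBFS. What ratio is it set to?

Input overshoot = -15 − (-40) = 25 dB.
Output overshoot = 25 − 20 = 5 dB.
Ratio = input overshoot / output overshoot = 25 / 5 = 5.

5:1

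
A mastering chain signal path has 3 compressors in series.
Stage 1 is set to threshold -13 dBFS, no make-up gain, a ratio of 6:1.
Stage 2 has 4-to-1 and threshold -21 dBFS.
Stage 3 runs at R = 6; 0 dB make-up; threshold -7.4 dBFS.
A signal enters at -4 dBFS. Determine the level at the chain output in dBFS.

-18.625 dBFS

Stage 1: overshoot 9 dB → 9/6 = 1.5 dB → -11.5 dBFS.
Stage 2: 9.5 dB above -21 dBFS, reduced 4:1 to 2.375 dB above → -18.625 dBFS.
Stage 3: -18.625 dBFS ≤ -7.4 dBFS, so stage 3 doesn't engage; output -18.625 dBFS.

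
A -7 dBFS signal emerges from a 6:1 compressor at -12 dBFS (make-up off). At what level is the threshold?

Gain reduction = -7 − (-12) = 5 dB; output overshoot = GR / (R − 1) = 5 / 5 = 1 dB.
Threshold = output − output overshoot = -12 − 1 = -13 dBFS.

-13 dBFS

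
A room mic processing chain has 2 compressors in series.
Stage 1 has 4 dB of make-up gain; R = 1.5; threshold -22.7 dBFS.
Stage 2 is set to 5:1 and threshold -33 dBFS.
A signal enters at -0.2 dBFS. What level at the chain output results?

-27.14 dBFS

Stage 1: overshoot 22.5 dB → 22.5/1.5 = 15 dB → -7.7 dBFS; +4 dB make-up → -3.7 dBFS.
Stage 2: overshoot 29.3 dB → 29.3/5 = 5.86 dB → -27.14 dBFS.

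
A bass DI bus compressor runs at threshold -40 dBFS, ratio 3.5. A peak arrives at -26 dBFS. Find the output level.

-36 dBFS

Overshoot: -26 − (-40) = 14 dB.
3.5:1 compression reduces that to 14/3.5 = 4 dB over.
So the level is -40 + 4 = -36 dBFS.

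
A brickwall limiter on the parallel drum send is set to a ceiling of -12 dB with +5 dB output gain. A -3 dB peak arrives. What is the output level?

At ∞:1, everything above -12 dB is held at the ceiling.
Output gain then adds 5 dB: -12 + 5 = -7 dB.

-7 dB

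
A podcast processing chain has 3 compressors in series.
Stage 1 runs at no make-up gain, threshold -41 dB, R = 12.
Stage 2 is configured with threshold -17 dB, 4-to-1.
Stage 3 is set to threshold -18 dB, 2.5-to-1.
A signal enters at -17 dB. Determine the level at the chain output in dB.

-39 dB

Stage 1: overshoot 24 dB → 24/12 = 2 dB → -39 dB.
Stage 2: -39 dB is at or below the -17 dB threshold — no compression; output -39 dB.
Stage 3: below threshold (-39 ≤ -18); passes unchanged; output -39 dB.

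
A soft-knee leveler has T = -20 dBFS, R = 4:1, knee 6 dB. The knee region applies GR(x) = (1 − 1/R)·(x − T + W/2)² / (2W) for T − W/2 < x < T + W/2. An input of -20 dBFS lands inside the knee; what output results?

x − T + W/2 = -20 − (-20) + 3 = 3.
GR = (1 − 1/4) × 3² / 12 = 0.75 × 9 / 12 = 0.5625 dB.
Output = -20 − 0.5625 = -20.5625 dBFS.

-20.5625 dBFS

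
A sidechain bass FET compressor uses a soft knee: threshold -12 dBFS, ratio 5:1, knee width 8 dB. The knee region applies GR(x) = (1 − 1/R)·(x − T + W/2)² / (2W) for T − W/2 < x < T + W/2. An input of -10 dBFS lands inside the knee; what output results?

x − T + W/2 = -10 − (-12) + 4 = 6.
GR = (1 − 1/5) × 6² / 16 = 0.8 × 36 / 16 = 1.8 dB.
Output = -10 − 1.8 = -11.8 dBFS.

-11.8 dBFS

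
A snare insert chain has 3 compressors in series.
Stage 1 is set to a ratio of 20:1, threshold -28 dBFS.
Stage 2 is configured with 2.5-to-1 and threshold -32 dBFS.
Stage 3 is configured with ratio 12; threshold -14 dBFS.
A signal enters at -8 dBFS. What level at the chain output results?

-30 dBFS

Stage 1: overshoot 20 dB → 20/20 = 1 dB → -27 dBFS.
Stage 2: overshoot 5 dB → 5/2.5 = 2 dB → -30 dBFS.
Stage 3: -30 dBFS is at or below the -14 dBFS threshold — no compression; output -30 dBFS.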